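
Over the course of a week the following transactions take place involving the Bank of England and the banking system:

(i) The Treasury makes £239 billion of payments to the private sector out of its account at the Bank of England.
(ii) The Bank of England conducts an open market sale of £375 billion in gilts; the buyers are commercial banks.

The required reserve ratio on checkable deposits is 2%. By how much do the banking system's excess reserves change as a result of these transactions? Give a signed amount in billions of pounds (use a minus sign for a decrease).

-£140.78 billion

Government spending £239 billion: reserves +£239B, deposits +£239B.
OMO sale (to banks) £375 billion: reserves −£375B, deposits 0.
Totals: Δreserves = −£136B, Δdeposits = +£239B.
Δrequired reserves = 2% × +£239B = +£4.78B.
Δexcess reserves = Δreserves − Δrequired = −£136B − (+£4.78B) = -£140.78 billion.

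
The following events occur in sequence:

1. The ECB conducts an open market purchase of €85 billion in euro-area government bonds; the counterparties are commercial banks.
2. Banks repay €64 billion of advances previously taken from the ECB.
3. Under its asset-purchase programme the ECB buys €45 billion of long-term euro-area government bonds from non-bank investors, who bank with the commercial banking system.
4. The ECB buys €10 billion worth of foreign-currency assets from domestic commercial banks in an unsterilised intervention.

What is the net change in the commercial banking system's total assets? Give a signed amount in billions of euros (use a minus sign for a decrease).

ECB balance sheet:
  Assets:      Securities +€130B, Loans to banks −€64B, Foreign assets +€10B
  Liabilities: Bank reserves +€76B
Commercial banking system:
  Assets:      Reserves at CB +€76B, Securities −€85B, Foreign assets −€10B
  Liabilities: Checkable deposits +€45B, Borrowings from CB −€64B
Change in total bank assets = -€19 billion.

-€19 billion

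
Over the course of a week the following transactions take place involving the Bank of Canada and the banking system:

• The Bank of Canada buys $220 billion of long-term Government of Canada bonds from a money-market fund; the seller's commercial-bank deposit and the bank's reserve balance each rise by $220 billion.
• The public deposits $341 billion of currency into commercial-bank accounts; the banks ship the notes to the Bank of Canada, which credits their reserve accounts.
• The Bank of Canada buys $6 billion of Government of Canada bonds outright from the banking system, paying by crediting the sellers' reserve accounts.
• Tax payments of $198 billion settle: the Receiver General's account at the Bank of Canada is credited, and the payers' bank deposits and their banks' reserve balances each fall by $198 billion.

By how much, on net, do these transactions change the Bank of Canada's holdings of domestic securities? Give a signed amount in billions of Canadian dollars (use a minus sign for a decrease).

+$226 billion

Asset purchase (from non-banks) $220 billion: securities added to the Bank of Canada's portfolio → +$220B.
Currency deposit $341 billion: the Bank of Canada's securities portfolio is untouched → 0.
OMO purchase (from banks) $6 billion: securities added to the Bank of Canada's portfolio → +$6B.
Government account inflow $198 billion: the Bank of Canada's securities portfolio is untouched → 0.
Net: 220 + 0 + 6 + 0 = +$226 billion.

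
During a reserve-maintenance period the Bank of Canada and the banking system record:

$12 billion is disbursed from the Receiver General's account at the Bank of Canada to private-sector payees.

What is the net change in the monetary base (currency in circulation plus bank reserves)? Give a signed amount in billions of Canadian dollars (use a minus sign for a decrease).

+$12 billion

Bank of Canada balance sheet:
  Assets:      no change
  Liabilities: Bank reserves +$12B, Government deposits −$12B
Commercial banking system:
  Assets:      Reserves at CB +$12B
  Liabilities: Checkable deposits +$12B
Monetary base = currency + reserves: 0 + (+$12B) = +$12 billion.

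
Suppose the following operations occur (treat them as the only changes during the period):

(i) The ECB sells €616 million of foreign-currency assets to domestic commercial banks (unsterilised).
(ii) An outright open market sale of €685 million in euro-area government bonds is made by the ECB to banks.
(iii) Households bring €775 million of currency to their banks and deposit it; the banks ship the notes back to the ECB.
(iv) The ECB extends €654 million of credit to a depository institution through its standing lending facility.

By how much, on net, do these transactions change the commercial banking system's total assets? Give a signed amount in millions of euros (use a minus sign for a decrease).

+€1429 million

ECB balance sheet:
  Assets:      Securities −€685M, Loans to banks +€654M, Foreign assets −€616M
  Liabilities: Bank reserves +€128M, Currency in circulation −€775M
Commercial banking system:
  Assets:      Reserves at CB +€128M, Securities +€685M, Foreign assets +€616M
  Liabilities: Checkable deposits +€775M, Borrowings from CB +€654M
Change in total bank assets = +€1429 million.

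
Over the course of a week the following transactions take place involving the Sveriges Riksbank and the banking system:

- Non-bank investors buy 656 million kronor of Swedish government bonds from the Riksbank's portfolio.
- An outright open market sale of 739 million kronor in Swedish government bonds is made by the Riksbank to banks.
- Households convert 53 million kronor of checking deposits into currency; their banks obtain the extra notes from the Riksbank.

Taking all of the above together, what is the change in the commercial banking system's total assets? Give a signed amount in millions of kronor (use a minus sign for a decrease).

-709 million

Asset sale (to non-banks) 656 million kronor: bank balance sheets shrink → −656M.
OMO sale (to banks) 739 million kronor: just an asset swap on bank balance sheets → 0.
Currency withdrawal 53 million kronor: bank balance sheets shrink → −53M.
Net: −656 + 0 − 53 = -709 million.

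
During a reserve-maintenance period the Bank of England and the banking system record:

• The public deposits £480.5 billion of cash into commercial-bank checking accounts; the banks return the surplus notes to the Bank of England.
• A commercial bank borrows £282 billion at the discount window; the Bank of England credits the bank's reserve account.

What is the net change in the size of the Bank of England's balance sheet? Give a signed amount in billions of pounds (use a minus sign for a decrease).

Bank of England balance sheet:
  Assets:      Loans to banks +£282B
  Liabilities: Bank reserves +£762.5B, Currency in circulation −£480.5B
Commercial banking system:
  Assets:      Reserves at CB +£762.5B
  Liabilities: Checkable deposits +£480.5B, Borrowings from CB +£282B
Change in total Bank of England assets = +£282 billion.

+£282 billion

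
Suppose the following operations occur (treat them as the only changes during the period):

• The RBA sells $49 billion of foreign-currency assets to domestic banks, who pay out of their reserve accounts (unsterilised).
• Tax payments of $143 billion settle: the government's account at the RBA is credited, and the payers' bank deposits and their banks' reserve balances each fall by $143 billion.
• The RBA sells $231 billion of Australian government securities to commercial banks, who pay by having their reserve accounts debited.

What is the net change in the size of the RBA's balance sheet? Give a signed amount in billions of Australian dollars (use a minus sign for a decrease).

-$280 billion

FX sale $49 billion: an RBA asset is shed → −$49B.
Government account inflow $143 billion: only the composition of liabilities changes → 0.
OMO sale (to banks) $231 billion: an RBA asset is shed → −$231B.
Net: −49 + 0 − 231 = -$280 billion.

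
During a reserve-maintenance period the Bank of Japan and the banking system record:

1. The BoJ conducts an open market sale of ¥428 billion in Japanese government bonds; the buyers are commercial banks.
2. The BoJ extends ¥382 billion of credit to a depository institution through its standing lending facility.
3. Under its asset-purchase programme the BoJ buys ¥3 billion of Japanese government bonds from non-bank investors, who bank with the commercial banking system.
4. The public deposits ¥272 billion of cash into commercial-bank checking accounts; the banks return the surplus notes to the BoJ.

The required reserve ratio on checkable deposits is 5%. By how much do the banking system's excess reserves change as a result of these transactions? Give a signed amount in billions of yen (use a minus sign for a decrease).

OMO sale (to banks) ¥428 billion: reserves −¥428B, deposits 0.
Discount-window loan ¥382 billion: reserves +¥382B, deposits 0.
Asset purchase (from non-banks) ¥3 billion: reserves +¥3B, deposits +¥3B.
Currency deposit ¥272 billion: reserves +¥272B, deposits +¥272B.
Totals: Δreserves = +¥229B, Δdeposits = +¥275B.
Δrequired reserves = 5% × +¥275B = +¥13.75B.
Δexcess reserves = Δreserves − Δrequired = +¥229B − (+¥13.75B) = +¥215.25 billion.

+¥215.25 billion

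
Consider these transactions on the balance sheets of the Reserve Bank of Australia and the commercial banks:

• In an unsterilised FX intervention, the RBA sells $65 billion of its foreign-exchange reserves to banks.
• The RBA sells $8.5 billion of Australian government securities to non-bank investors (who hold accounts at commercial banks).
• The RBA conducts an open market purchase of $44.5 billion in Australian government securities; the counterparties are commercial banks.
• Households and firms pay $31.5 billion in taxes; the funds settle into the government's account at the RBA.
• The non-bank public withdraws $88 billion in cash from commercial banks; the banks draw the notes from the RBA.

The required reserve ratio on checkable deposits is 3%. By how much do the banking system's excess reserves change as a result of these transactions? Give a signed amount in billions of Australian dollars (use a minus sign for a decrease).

FX sale $65 billion: reserves −$65B, deposits 0.
Asset sale (to non-banks) $8.5 billion: reserves −$8.5B, deposits −$8.5B.
OMO purchase (from banks) $44.5 billion: reserves +$44.5B, deposits 0.
Government account inflow $31.5 billion: reserves −$31.5B, deposits −$31.5B.
Currency withdrawal $88 billion: reserves −$88B, deposits −$88B.
Totals: Δreserves = −$148.5B, Δdeposits = −$128B.
Δrequired reserves = 3% × −$128B = −$3.84B.
Δexcess reserves = Δreserves − Δrequired = −$148.5B − (−$3.84B) = -$144.66 billion.

-$144.66 billion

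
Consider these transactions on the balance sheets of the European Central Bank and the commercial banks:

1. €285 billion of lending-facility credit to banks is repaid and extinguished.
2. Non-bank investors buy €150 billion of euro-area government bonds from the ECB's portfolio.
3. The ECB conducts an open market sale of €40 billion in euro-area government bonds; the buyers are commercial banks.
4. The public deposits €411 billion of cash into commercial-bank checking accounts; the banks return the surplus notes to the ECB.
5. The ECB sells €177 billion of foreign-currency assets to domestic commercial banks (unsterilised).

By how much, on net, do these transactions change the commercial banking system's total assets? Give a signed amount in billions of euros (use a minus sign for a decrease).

ECB balance sheet:
  Assets:      Securities −€190B, Loans to banks −€285B, Foreign assets −€177B
  Liabilities: Bank reserves −€241B, Currency in circulation −€411B
Commercial banking system:
  Assets:      Reserves at CB −€241B, Securities +€40B, Foreign assets +€177B
  Liabilities: Checkable deposits +€261B, Borrowings from CB −€285B
Change in total bank assets = -€24 billion.

-€24 billion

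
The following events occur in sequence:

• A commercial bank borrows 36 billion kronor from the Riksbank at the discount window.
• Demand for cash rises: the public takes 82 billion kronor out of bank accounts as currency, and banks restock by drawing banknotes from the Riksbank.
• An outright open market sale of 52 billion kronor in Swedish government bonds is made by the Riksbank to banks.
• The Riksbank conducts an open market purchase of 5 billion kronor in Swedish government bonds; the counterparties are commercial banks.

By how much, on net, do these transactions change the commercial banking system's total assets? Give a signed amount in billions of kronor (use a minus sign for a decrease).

Riksbank balance sheet:
  Assets:      Securities −47B, Loans to banks +36B
  Liabilities: Bank reserves −93B, Currency in circulation +82B
Commercial banking system:
  Assets:      Reserves at CB −93B, Securities +47B
  Liabilities: Checkable deposits −82B, Borrowings from CB +36B
Change in total bank assets = -46 billion.

-46 billion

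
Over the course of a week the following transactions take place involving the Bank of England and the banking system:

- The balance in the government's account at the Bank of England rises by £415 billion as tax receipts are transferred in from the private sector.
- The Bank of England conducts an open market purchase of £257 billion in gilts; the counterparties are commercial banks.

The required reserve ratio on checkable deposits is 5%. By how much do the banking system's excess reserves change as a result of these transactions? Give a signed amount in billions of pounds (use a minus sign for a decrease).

Government account inflow £415 billion: reserves −£415B, deposits −£415B.
OMO purchase (from banks) £257 billion: reserves +£257B, deposits 0.
Totals: Δreserves = −£158B, Δdeposits = −£415B.
Δrequired reserves = 5% × −£415B = −£20.75B.
Δexcess reserves = Δreserves − Δrequired = −£158B − (−£20.75B) = -£137.25 billion.

-£137.25 billion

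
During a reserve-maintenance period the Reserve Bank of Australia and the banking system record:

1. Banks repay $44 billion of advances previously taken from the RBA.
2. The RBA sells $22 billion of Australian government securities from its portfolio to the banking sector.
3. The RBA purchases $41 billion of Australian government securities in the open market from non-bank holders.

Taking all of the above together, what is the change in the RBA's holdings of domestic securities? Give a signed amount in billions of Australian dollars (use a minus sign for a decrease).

+$19 billion

Discount-window repayment $44 billion: the RBA's securities portfolio is untouched → 0.
OMO sale (to banks) $22 billion: securities removed from the RBA's portfolio → −$22B.
Asset purchase (from non-banks) $41 billion: securities added to the RBA's portfolio → +$41B.
Net: 0 − 22 + 41 = +$19 billion.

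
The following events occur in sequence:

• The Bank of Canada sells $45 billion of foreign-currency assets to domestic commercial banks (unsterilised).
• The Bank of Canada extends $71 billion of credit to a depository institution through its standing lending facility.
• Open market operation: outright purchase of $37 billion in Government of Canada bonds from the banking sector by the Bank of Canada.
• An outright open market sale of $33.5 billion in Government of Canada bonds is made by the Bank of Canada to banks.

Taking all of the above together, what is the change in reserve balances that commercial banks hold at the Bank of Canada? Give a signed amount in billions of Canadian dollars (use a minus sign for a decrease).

+$29.5 billion

FX sale $45 billion: the buying banks pay out of their reserve balances → −$45B.
Discount-window loan $71 billion: the loan is credited to the bank's reserve account → +$71B.
OMO purchase (from banks) $37 billion: the Bank of Canada pays by crediting reserve accounts → +$37B.
OMO sale (to banks) $33.5 billion: the buying banks pay out of their reserve balances → −$33.5B.
Net: −45 + 71 + 37 − 33.5 = +$29.5 billion.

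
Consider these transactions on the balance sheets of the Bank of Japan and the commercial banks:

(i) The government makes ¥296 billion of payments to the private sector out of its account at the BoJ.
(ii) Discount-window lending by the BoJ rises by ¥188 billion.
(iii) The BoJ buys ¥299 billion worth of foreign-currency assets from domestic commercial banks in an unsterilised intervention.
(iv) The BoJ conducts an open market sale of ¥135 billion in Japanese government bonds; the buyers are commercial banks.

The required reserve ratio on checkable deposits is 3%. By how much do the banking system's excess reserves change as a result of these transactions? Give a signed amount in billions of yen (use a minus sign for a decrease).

+¥639.12 billion

Government spending ¥296 billion: reserves +¥296B, deposits +¥296B.
Discount-window loan ¥188 billion: reserves +¥188B, deposits 0.
FX purchase ¥299 billion: reserves +¥299B, deposits 0.
OMO sale (to banks) ¥135 billion: reserves −¥135B, deposits 0.
Totals: Δreserves = +¥648B, Δdeposits = +¥296B.
Δrequired reserves = 3% × +¥296B = +¥8.88B.
Δexcess reserves = Δreserves − Δrequired = +¥648B − (+¥8.88B) = +¥639.12 billion.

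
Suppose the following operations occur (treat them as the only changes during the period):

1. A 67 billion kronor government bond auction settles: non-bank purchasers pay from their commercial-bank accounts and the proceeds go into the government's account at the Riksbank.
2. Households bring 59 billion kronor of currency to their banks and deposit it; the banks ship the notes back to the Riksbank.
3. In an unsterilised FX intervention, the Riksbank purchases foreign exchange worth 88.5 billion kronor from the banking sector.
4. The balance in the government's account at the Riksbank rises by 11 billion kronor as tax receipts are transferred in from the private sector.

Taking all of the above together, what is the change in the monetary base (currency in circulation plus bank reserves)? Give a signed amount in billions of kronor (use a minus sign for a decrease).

+10.5 billion

Government account inflow 67 billion kronor: reserves shift to a non-base liability → −67B.
Currency deposit 59 billion kronor: just a shift between currency and reserves — both are base money → 0.
FX purchase 88.5 billion kronor: Riksbank balance sheet expands → +88.5B.
Government account inflow 11 billion kronor: reserves shift to a non-base liability → −11B.
Net: −67 + 0 + 88.5 − 11 = +10.5 billion.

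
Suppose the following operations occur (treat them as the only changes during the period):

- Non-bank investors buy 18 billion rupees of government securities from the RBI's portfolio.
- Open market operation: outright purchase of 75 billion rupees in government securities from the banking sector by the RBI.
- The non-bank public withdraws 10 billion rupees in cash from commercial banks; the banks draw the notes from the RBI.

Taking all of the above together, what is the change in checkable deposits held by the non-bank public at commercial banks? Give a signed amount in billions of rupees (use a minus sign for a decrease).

Asset sale (to non-banks) 18 billion rupees: non-bank counterparties' bank balances fall → −18B.
OMO purchase (from banks) 75 billion rupees: the counterparty is a bank, so public deposits are unchanged → 0.
Currency withdrawal 10 billion rupees: non-bank counterparties' bank balances fall → −10B.
Net: −18 + 0 − 10 = -28 billion.

-28 billion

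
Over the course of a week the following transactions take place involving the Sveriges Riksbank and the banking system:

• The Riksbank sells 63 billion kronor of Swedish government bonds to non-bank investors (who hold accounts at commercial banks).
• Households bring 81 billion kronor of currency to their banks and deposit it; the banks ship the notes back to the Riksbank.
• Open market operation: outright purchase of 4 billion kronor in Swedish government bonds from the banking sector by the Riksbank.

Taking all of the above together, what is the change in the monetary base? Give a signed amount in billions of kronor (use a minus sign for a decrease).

-59 billion

Asset sale (to non-banks) 63 billion kronor: Riksbank balance sheet contracts → −63B.
Currency deposit 81 billion kronor: just a shift between currency and reserves — both are base money → 0.
OMO purchase (from banks) 4 billion kronor: Riksbank balance sheet expands → +4B.
Net: −63 + 0 + 4 = -59 billion.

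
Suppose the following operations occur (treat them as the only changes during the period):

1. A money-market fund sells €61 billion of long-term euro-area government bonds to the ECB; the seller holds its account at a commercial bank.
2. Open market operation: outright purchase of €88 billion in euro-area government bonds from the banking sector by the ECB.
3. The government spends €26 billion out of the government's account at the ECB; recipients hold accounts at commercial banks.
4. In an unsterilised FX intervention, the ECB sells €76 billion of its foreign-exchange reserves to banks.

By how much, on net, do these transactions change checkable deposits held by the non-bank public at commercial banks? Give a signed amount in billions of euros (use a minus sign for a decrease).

+€87 billion

Asset purchase (from non-banks) €61 billion: non-bank counterparties' bank balances rise → +€61B.
OMO purchase (from banks) €88 billion: the counterparty is a bank, so public deposits are unchanged → 0.
Government spending €26 billion: non-bank counterparties' bank balances rise → +€26B.
FX sale €76 billion: the counterparty is a bank, so public deposits are unchanged → 0.
Net: 61 + 0 + 26 + 0 = +€87 billion.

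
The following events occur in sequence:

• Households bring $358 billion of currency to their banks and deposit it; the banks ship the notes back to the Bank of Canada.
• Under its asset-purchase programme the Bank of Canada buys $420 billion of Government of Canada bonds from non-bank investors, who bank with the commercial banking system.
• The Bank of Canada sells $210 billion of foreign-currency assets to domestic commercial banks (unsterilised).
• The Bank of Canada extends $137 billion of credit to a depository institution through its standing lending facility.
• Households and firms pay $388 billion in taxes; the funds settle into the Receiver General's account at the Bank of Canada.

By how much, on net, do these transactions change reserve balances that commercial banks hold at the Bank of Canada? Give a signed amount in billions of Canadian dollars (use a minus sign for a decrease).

+$317 billion

Bank of Canada balance sheet:
  Assets:      Securities +$420B, Loans to banks +$137B, Foreign assets −$210B
  Liabilities: Bank reserves +$317B, Currency in circulation −$358B, Government deposits +$388B
Commercial banking system:
  Assets:      Reserves at CB +$317B, Foreign assets +$210B
  Liabilities: Checkable deposits +$390B, Borrowings from CB +$137B
So the change in reserve balances that commercial banks hold at the Bank of Canada is +$317 billion.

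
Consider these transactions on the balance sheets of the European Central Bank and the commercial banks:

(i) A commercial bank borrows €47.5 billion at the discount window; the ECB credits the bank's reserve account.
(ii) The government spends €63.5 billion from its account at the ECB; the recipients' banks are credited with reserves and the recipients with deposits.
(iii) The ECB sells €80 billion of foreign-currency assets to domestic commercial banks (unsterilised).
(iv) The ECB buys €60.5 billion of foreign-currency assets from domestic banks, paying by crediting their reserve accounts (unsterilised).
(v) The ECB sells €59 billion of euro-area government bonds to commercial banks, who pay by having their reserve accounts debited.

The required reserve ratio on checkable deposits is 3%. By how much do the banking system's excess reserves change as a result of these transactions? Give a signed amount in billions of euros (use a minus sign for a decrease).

Discount-window loan €47.5 billion: reserves +€47.5B, deposits 0.
Government spending €63.5 billion: reserves +€63.5B, deposits +€63.5B.
FX sale €80 billion: reserves −€80B, deposits 0.
FX purchase €60.5 billion: reserves +€60.5B, deposits 0.
OMO sale (to banks) €59 billion: reserves −€59B, deposits 0.
Totals: Δreserves = +€32.5B, Δdeposits = +€63.5B.
Δrequired reserves = 3% × +€63.5B = +€1.905B.
Δexcess reserves = Δreserves − Δrequired = +€32.5B − (+€1.905B) = +€30.595 billion.

+€30.595 billion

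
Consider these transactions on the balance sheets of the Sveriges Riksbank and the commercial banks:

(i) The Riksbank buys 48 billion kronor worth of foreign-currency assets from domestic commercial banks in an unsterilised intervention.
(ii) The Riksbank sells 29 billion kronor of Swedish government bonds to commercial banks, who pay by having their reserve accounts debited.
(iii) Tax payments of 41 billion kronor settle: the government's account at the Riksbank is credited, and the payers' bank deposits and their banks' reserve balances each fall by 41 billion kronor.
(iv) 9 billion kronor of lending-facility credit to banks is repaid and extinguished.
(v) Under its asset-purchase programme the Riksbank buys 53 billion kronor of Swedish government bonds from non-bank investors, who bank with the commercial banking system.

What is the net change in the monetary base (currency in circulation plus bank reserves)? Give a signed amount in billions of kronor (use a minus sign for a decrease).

+22 billion

FX purchase 48 billion kronor: Riksbank balance sheet expands → +48B.
OMO sale (to banks) 29 billion kronor: Riksbank balance sheet contracts → −29B.
Government account inflow 41 billion kronor: reserves shift to a non-base liability → −41B.
Discount-window repayment 9 billion kronor: Riksbank balance sheet contracts → −9B.
Asset purchase (from non-banks) 53 billion kronor: Riksbank balance sheet expands → +53B.
Net: 48 − 29 − 41 − 9 + 53 = +22 billion.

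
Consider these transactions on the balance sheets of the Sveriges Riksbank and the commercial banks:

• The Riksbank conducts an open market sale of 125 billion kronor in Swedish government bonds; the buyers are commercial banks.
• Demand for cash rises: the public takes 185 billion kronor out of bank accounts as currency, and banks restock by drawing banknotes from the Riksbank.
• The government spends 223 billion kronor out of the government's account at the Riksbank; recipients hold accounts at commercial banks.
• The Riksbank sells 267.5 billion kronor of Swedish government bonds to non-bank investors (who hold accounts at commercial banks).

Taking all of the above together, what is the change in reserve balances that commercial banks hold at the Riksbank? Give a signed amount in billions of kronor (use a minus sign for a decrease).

-354.5 billion

OMO sale (to banks) 125 billion kronor: the buying banks pay out of their reserve balances → −125B.
Currency withdrawal 185 billion kronor: banks swap reserves for currency → −185B.
Government spending 223 billion kronor: government payments flow into bank reserve accounts → +223B.
Asset sale (to non-banks) 267.5 billion kronor: the non-bank buyers' banks settle from reserves → −267.5B.
Net: −125 − 185 + 223 − 267.5 = -354.5 billion.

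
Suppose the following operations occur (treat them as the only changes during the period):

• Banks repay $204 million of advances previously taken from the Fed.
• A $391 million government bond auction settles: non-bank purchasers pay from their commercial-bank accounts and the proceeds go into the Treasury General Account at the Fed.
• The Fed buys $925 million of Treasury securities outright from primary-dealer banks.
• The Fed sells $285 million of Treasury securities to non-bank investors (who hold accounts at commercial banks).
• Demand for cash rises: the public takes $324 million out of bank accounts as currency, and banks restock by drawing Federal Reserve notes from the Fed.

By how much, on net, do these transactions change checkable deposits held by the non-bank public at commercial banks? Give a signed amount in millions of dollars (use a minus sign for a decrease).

Discount-window repayment $204 million: the counterparty is a bank, so public deposits are unchanged → 0.
Government account inflow $391 million: non-bank counterparties' bank balances fall → −$391M.
OMO purchase (from banks) $925 million: the counterparty is a bank, so public deposits are unchanged → 0.
Asset sale (to non-banks) $285 million: non-bank counterparties' bank balances fall → −$285M.
Currency withdrawal $324 million: non-bank counterparties' bank balances fall → −$324M.
Net: 0 − 391 + 0 − 285 − 324 = -$1000 million.

-$1000 million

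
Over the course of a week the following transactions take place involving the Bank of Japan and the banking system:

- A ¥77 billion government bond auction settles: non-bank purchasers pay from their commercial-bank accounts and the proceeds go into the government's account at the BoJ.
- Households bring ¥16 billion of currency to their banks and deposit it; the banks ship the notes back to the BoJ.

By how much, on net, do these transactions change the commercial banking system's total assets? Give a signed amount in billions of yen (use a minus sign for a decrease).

BoJ balance sheet:
  Assets:      no change
  Liabilities: Bank reserves −¥61B, Currency in circulation −¥16B, Government deposits +¥77B
Commercial banking system:
  Assets:      Reserves at CB −¥61B
  Liabilities: Checkable deposits −¥61B
Change in total bank assets = -¥61 billion.

-¥61 billion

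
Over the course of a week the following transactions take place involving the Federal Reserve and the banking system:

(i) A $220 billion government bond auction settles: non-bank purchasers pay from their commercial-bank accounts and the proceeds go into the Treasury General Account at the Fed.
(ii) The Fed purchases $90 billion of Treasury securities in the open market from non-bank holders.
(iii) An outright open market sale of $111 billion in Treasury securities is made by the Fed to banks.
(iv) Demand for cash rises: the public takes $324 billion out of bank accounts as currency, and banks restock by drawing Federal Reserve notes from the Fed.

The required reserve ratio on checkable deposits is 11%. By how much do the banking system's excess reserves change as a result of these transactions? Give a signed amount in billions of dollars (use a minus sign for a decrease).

-$515.06 billion

Government account inflow $220 billion: reserves −$220B, deposits −$220B.
Asset purchase (from non-banks) $90 billion: reserves +$90B, deposits +$90B.
OMO sale (to banks) $111 billion: reserves −$111B, deposits 0.
Currency withdrawal $324 billion: reserves −$324B, deposits −$324B.
Totals: Δreserves = −$565B, Δdeposits = −$454B.
Δrequired reserves = 11% × −$454B = −$49.94B.
Δexcess reserves = Δreserves − Δrequired = −$565B − (−$49.94B) = -$515.06 billion.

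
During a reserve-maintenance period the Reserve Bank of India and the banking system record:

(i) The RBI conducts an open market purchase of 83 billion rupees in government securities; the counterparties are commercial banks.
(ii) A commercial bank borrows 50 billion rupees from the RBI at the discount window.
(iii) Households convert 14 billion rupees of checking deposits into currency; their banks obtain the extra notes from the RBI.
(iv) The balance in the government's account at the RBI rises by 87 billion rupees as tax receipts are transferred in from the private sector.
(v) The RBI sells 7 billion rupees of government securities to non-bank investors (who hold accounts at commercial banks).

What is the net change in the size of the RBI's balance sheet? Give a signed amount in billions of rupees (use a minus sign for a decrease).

RBI balance sheet:
  Assets:      Securities +76B, Loans to banks +50B
  Liabilities: Bank reserves +25B, Currency in circulation +14B, Government deposits +87B
Change in total RBI assets = +126 billion.

+126 billion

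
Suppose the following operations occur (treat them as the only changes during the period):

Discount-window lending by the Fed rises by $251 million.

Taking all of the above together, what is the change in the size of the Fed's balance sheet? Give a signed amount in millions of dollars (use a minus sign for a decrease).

Discount-window loan $251 million: a Fed asset is acquired → +$251M.

+$251 million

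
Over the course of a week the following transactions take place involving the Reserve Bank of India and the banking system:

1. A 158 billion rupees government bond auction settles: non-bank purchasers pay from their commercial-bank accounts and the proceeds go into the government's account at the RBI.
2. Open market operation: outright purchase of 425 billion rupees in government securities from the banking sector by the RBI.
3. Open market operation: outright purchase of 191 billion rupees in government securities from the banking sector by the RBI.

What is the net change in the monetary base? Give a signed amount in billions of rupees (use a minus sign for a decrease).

+458 billion

Government account inflow 158 billion rupees: reserves shift to a non-base liability → −158B.
OMO purchase (from banks) 425 billion rupees: RBI balance sheet expands → +425B.
OMO purchase (from banks) 191 billion rupees: RBI balance sheet expands → +191B.
Net: −158 + 425 + 191 = +458 billion.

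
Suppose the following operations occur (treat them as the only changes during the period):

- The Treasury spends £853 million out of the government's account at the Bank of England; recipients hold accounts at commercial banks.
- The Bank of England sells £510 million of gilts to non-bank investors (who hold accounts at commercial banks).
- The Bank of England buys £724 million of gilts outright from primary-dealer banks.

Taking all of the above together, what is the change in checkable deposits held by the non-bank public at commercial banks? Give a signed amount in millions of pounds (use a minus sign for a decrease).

Government spending £853 million: non-bank counterparties' bank balances rise → +£853M.
Asset sale (to non-banks) £510 million: non-bank counterparties' bank balances fall → −£510M.
OMO purchase (from banks) £724 million: the counterparty is a bank, so public deposits are unchanged → 0.
Net: 853 − 510 + 0 = +£343 million.

+£343 million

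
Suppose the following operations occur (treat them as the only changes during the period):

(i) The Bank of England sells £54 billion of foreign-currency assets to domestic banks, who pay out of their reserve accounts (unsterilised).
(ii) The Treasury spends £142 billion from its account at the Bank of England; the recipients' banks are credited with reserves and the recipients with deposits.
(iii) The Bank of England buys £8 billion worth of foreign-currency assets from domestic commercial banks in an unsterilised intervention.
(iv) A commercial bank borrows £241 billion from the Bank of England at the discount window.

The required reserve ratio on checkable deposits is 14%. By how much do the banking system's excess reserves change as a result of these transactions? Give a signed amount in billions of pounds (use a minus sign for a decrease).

FX sale £54 billion: reserves −£54B, deposits 0.
Government spending £142 billion: reserves +£142B, deposits +£142B.
FX purchase £8 billion: reserves +£8B, deposits 0.
Discount-window loan £241 billion: reserves +£241B, deposits 0.
Totals: Δreserves = +£337B, Δdeposits = +£142B.
Δrequired reserves = 14% × +£142B = +£19.88B.
Δexcess reserves = Δreserves − Δrequired = +£337B − (+£19.88B) = +£317.12 billion.

+£317.12 billion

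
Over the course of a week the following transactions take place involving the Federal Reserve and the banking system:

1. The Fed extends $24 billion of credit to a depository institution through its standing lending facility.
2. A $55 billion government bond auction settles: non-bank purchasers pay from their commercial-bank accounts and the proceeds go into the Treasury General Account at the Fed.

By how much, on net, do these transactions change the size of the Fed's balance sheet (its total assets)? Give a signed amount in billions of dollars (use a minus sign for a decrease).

Fed balance sheet:
  Assets:      Loans to banks +$24B
  Liabilities: Bank reserves −$31B, Government deposits +$55B
Change in total Fed assets = +$24 billion.

+$24 billion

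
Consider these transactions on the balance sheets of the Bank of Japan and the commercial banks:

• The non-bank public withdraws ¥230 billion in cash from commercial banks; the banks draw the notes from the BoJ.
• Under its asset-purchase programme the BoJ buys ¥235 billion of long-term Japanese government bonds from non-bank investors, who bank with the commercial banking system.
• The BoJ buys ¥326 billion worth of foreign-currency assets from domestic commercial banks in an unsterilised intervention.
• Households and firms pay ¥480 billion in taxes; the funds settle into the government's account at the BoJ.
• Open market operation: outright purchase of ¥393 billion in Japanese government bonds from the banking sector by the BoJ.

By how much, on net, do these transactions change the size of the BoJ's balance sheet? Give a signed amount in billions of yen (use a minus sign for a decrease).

Currency withdrawal ¥230 billion: only the composition of liabilities changes → 0.
Asset purchase (from non-banks) ¥235 billion: a BoJ asset is acquired → +¥235B.
FX purchase ¥326 billion: a BoJ asset is acquired → +¥326B.
Government account inflow ¥480 billion: only the composition of liabilities changes → 0.
OMO purchase (from banks) ¥393 billion: a BoJ asset is acquired → +¥393B.
Net: 0 + 235 + 326 + 0 + 393 = +¥954 billion.

+¥954 billion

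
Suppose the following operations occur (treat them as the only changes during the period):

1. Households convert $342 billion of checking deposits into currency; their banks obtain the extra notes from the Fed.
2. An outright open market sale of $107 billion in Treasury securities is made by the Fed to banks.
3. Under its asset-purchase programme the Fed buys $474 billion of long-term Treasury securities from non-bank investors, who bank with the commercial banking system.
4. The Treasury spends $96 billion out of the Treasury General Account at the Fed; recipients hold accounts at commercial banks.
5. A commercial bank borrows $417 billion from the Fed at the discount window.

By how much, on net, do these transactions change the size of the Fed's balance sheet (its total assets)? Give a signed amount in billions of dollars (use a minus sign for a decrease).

+$784 billion

Currency withdrawal $342 billion: only the composition of liabilities changes → 0.
OMO sale (to banks) $107 billion: a Fed asset is shed → −$107B.
Asset purchase (from non-banks) $474 billion: a Fed asset is acquired → +$474B.
Government spending $96 billion: only the composition of liabilities changes → 0.
Discount-window loan $417 billion: a Fed asset is acquired → +$417B.
Net: 0 − 107 + 474 + 0 + 417 = +$784 billion.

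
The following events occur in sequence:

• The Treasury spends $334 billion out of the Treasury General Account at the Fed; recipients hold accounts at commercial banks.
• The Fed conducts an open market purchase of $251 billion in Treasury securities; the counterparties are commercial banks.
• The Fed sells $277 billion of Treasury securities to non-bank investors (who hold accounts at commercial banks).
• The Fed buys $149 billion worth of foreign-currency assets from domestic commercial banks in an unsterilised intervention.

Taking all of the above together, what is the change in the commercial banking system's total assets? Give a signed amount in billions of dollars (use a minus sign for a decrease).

+$57 billion

Fed balance sheet:
  Assets:      Securities −$26B, Foreign assets +$149B
  Liabilities: Bank reserves +$457B, Government deposits −$334B
Commercial banking system:
  Assets:      Reserves at CB +$457B, Securities −$251B, Foreign assets −$149B
  Liabilities: Checkable deposits +$57B
Change in total bank assets = +$57 billion.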